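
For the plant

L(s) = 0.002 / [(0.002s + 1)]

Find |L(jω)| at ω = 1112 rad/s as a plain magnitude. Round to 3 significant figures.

At ω = 1112 rad/s:
pole (1 + j1112·0.002) = 1 + j2.224 → |·| ≈ 2.4385, ∠ ≈ 65.79°
|L| = 0.002 · 1 / (2.4385) ≈ 0.00082018

0.000820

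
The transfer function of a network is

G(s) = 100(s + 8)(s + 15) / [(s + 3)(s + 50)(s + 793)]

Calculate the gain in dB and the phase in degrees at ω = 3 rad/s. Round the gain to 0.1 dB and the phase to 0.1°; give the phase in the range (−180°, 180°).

At s = jω = j3:
zero (s+8): 8 + j3 → |·| = √(8²+3²) = √73 ≈ 8.544, ∠ = arctan(3/8) ≈ 20.56°
zero (s+15): 15 + j3 → |·| = √(15²+3²) = √234 ≈ 15.297, ∠ = arctan(3/15) ≈ 11.31°
pole (s+3): 3 + j3 → |·| = √(3²+3²) = √18 ≈ 4.2426, ∠ = arctan(3/3) ≈ 45.00°
pole (s+50): 50 + j3 → |·| = √(50²+3²) = √2509 ≈ 50.09, ∠ = arctan(3/50) ≈ 3.43°
pole (s+793): 793 + j3 → |·| = √(793²+3²) = √628858 ≈ 793.01, ∠ = arctan(3/793) ≈ 0.22°
|G| = 100 · 130.7 / 1.6852e+05 ≈ 0.077558
Gain = 20 log₁₀(0.077558) ≈ -22.21 dB
∠G = 31.87° − 48.65° = -16.78°

-22.2 dB, -16.8°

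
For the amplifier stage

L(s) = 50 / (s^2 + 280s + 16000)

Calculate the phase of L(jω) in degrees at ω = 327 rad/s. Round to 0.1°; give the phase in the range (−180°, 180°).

Substitute s = j327:
Numerator: 50 = 50 + j0
Denominator: (j327)^2 + 280(j327) + 16000 = -90929 + j91560
|N| = √(50² + 0²) ≈ 50, ∠N ≈ 0.00°
|D| = √(90929² + 91560²) ≈ 1.2904e+05, ∠D ≈ 134.80°
∠L = 0.00° − 134.80° = -134.80°

-134.8°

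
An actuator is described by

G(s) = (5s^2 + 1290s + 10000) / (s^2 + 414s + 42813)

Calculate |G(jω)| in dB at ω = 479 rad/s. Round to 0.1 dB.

13.5 dB

Substitute s = j479:
Numerator: 5(j479)^2 + 1290(j479) + 10000 = -1137205 + j617910
Denominator: (j479)^2 + 414(j479) + 42813 = -186628 + j198306
|N| = √(1137205² + 617910²) ≈ 1.2942e+06, ∠N ≈ 151.48°
|D| = √(186628² + 198306²) ≈ 2.7231e+05, ∠D ≈ 133.26°
|G| = 1.2942e+06 / 2.7231e+05 ≈ 4.7527
Gain = 20 log₁₀(4.7527) ≈ 13.54 dB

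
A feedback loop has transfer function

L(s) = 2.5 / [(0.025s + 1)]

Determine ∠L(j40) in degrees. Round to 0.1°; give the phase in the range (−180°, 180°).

-45.0°

At ω = 40 rad/s:
pole (1 + j40·0.025) = 1 + j1 → |·| ≈ 1.4142, ∠ ≈ 45.00°
∠L = (0°) − (45.00°) = -45.00°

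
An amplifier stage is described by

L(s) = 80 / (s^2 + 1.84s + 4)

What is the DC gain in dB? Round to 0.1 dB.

L(0) = 80 / 4 = 20
20 log₁₀(20) ≈ 26.02 dB

26.0 dB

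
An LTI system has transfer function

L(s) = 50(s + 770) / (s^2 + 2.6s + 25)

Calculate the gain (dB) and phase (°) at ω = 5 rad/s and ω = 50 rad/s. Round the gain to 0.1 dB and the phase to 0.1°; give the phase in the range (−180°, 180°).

At s = jω = j5:
zero (s+770): 770 + j5 → |·| = √(770²+5²) = √592925 ≈ 770.02, ∠ = arctan(5/770) ≈ 0.37°
quadratic: (j5)² + 2.6·j5 + 25 = 0 + j13 → |·| ≈ 13, ∠ ≈ 90.00°
|L| = 50 · 770.02 / 13 ≈ 2961.6
Gain = 20 log₁₀(2961.6) ≈ 69.43 dB
∠L = 0.37° − 90.00° = -89.63°

At s = jω = j50:
zero (s+770): 770 + j50 → |·| = √(770²+50²) = √595400 ≈ 771.62, ∠ = arctan(50/770) ≈ 3.72°
quadratic: (j50)² + 2.6·j50 + 25 = -2475 + j130 → |·| ≈ 2478.4, ∠ ≈ 176.99°
|L| = 50 · 771.62 / 2478.4 ≈ 15.567
Gain = 20 log₁₀(15.567) ≈ 23.84 dB
∠L = 3.72° − 176.99° = -173.27°

ω = 5: 69.4 dB, -89.6°; ω = 50: 23.8 dB, -173.3°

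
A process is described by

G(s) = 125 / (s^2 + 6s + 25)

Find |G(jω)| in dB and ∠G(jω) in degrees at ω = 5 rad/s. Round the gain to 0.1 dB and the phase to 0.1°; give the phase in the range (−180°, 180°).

12.4 dB, -90.0°

At s = jω = j5:
quadratic: (j5)² + 6·j5 + 25 = 0 + j30 → |·| ≈ 30, ∠ ≈ 90.00°
|G| = 125 / 30 ≈ 4.1667
Gain = 20 log₁₀(4.1667) ≈ 12.40 dB
∠G = 0.00° − 90.00° = -90.00°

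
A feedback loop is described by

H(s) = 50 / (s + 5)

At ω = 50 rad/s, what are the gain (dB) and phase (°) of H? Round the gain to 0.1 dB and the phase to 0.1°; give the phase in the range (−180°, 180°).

At s = jω = j50:
pole (s+5): 5 + j50 → |·| = √(5²+50²) = √2525 ≈ 50.249, ∠ = arctan(50/5) ≈ 84.29°
|H| = 50 / 50.249 ≈ 0.99504
Gain = 20 log₁₀(0.99504) ≈ -0.04 dB
∠H = 0.00° − 84.29° = -84.29°

-0.0 dB, -84.3°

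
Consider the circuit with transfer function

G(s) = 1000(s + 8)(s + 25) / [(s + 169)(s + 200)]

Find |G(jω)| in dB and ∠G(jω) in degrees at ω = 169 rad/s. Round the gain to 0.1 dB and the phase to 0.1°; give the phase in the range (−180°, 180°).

53.3 dB, 83.7°

At s = jω = j169:
zero (s+8): 8 + j169 → |·| = √(8²+169²) = √28625 ≈ 169.19, ∠ = arctan(169/8) ≈ 87.29°
zero (s+25): 25 + j169 → |·| = √(25²+169²) = √29186 ≈ 170.84, ∠ = arctan(169/25) ≈ 81.59°
pole (s+169): 169 + j169 → |·| = √(169²+169²) = √57122 ≈ 239, ∠ = arctan(169/169) ≈ 45.00°
pole (s+200): 200 + j169 → |·| = √(200²+169²) = √68561 ≈ 261.84, ∠ = arctan(169/200) ≈ 40.20°
|G| = 1000 · 28904 / 62580 ≈ 461.87
Gain = 20 log₁₀(461.87) ≈ 53.29 dB
∠G = 168.88° − 85.20° = 83.68°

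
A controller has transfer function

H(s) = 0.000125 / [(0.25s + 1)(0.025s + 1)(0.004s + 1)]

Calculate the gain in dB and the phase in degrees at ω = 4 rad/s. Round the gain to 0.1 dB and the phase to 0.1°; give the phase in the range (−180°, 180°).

At ω = 4 rad/s:
pole (1 + j4·0.25) = 1 + j1 → |·| ≈ 1.4142, ∠ ≈ 45.00°
pole (1 + j4·0.025) = 1 + j0.1 → |·| ≈ 1.005, ∠ ≈ 5.71°
pole (1 + j4·0.004) = 1 + j0.016 → |·| ≈ 1.0001, ∠ ≈ 0.92°
|H| = 0.000125 · 1 / (1.4142 · 1.005 · 1.0001) ≈ 8.7941e-05
Gain = 20 log₁₀(8.7941e-05) ≈ -81.12 dB
∠H = (0°) − (45.00° + 5.71° + 0.92°) = -51.63°

-81.1 dB, -51.6°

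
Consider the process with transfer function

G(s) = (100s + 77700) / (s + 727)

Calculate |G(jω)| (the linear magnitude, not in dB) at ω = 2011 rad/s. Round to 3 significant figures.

101

Substitute s = j2011:
Numerator: 100(j2011) + 77700 = 77700 + j201100
Denominator: (j2011) + 727 = 727 + j2011
|N| = √(77700² + 201100²) ≈ 2.1559e+05, ∠N ≈ 68.87°
|D| = √(727² + 2011²) ≈ 2138.4, ∠D ≈ 70.12°
|G| = 2.1559e+05 / 2138.4 ≈ 100.82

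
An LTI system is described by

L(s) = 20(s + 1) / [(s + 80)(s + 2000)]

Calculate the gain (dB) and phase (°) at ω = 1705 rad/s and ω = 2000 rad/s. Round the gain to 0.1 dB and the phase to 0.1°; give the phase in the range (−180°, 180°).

ω = 1705: -42.4 dB, -37.8°; ω = 2000: -43.0 dB, -42.7°

At s = jω = j1705:
zero (s+1): 1 + j1705 → |·| = √(1²+1705²) = √2907026 ≈ 1705, ∠ = arctan(1705/1) ≈ 89.97°
pole (s+80): 80 + j1705 → |·| = √(80²+1705²) = √2913425 ≈ 1706.9, ∠ = arctan(1705/80) ≈ 87.31°
pole (s+2000): 2000 + j1705 → |·| = √(2000²+1705²) = √6907025 ≈ 2628.1, ∠ = arctan(1705/2000) ≈ 40.45°
|L| = 20 · 1705 / 4.4859e+06 ≈ 0.0076016
Gain = 20 log₁₀(0.0076016) ≈ -42.38 dB
∠L = 89.97° − 127.76° = -37.79°

At s = jω = j2000:
zero (s+1): 1 + j2000 → |·| = √(1²+2000²) = √4000001 ≈ 2000, ∠ = arctan(2000/1) ≈ 89.97°
pole (s+80): 80 + j2000 → |·| = √(80²+2000²) = √4006400 ≈ 2001.6, ∠ = arctan(2000/80) ≈ 87.71°
pole (s+2000): 2000 + j2000 → |·| = √(2000²+2000²) = √8000000 ≈ 2828.4, ∠ = arctan(2000/2000) ≈ 45.00°
|L| = 20 · 2000 / 5.6613e+06 ≈ 0.0070655
Gain = 20 log₁₀(0.0070655) ≈ -43.02 dB
∠L = 89.97° − 132.71° = -42.74°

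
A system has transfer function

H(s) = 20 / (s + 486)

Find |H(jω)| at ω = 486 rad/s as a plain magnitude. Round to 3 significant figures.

Substitute s = j486:
Numerator: 20 = 20 + j0
Denominator: (j486) + 486 = 486 + j486
|N| = √(20² + 0²) ≈ 20, ∠N ≈ 0.00°
|D| = √(486² + 486²) ≈ 687.31, ∠D ≈ 45.00°
|H| = 20 / 687.31 ≈ 0.029099

0.0291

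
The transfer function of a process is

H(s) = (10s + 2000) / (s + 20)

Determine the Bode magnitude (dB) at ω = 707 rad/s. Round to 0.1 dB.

Substitute s = j707:
Numerator: 10(j707) + 2000 = 2000 + j7070
Denominator: (j707) + 20 = 20 + j707
|N| = √(2000² + 7070²) ≈ 7347.4, ∠N ≈ 74.20°
|D| = √(20² + 707²) ≈ 707.28, ∠D ≈ 88.38°
|H| = 7347.4 / 707.28 ≈ 10.388
Gain = 20 log₁₀(10.388) ≈ 20.33 dB

20.3 dB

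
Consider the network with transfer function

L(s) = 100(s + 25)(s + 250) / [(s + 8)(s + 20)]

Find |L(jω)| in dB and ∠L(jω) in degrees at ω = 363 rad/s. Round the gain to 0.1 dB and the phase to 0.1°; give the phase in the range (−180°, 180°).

41.7 dB, -34.1°

At s = jω = j363:
zero (s+25): 25 + j363 → |·| = √(25²+363²) = √132394 ≈ 363.86, ∠ = arctan(363/25) ≈ 86.06°
zero (s+250): 250 + j363 → |·| = √(250²+363²) = √194269 ≈ 440.76, ∠ = arctan(363/250) ≈ 55.44°
pole (s+8): 8 + j363 → |·| = √(8²+363²) = √131833 ≈ 363.09, ∠ = arctan(363/8) ≈ 88.74°
pole (s+20): 20 + j363 → |·| = √(20²+363²) = √132169 ≈ 363.55, ∠ = arctan(363/20) ≈ 86.85°
|L| = 100 · 1.6037e+05 / 1.32e+05 ≈ 121.49
Gain = 20 log₁₀(121.49) ≈ 41.69 dB
∠L = 141.50° − 175.59° = -34.09°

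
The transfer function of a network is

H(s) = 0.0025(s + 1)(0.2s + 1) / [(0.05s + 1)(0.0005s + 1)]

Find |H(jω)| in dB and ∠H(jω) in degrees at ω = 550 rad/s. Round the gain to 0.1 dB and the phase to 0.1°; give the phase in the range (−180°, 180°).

14.5 dB, 76.1°

At ω = 550 rad/s:
zero (1 + j550·1) = 1 + j550 → |·| ≈ 550, ∠ ≈ 89.90°
zero (1 + j550·0.2) = 1 + j110 → |·| ≈ 110, ∠ ≈ 89.48°
pole (1 + j550·0.05) = 1 + j27.5 → |·| ≈ 27.518, ∠ ≈ 87.92°
pole (1 + j550·0.0005) = 1 + j0.275 → |·| ≈ 1.0371, ∠ ≈ 15.38°
|H| = 0.0025 · 550 · 110 / (27.518 · 1.0371) ≈ 5.2998
Gain = 20 log₁₀(5.2998) ≈ 14.49 dB
∠H = (89.90° + 89.48°) − (87.92° + 15.38°) = 76.08°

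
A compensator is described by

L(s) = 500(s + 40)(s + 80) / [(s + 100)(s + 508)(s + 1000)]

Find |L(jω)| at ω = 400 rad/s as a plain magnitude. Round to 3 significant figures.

0.286

At s = jω = j400:
zero (s+40): 40 + j400 → |·| = √(40²+400²) = √161600 ≈ 402, ∠ = arctan(400/40) ≈ 84.29°
zero (s+80): 80 + j400 → |·| = √(80²+400²) = √166400 ≈ 407.92, ∠ = arctan(400/80) ≈ 78.69°
pole (s+100): 100 + j400 → |·| = √(100²+400²) = √170000 ≈ 412.31, ∠ = arctan(400/100) ≈ 75.96°
pole (s+508): 508 + j400 → |·| = √(508²+400²) = √418064 ≈ 646.58, ∠ = arctan(400/508) ≈ 38.22°
pole (s+1000): 1000 + j400 → |·| = √(1000²+400²) = √1160000 ≈ 1077, ∠ = arctan(400/1000) ≈ 21.80°
|L| = 500 · 1.6398e+05 / 2.8712e+08 ≈ 0.28556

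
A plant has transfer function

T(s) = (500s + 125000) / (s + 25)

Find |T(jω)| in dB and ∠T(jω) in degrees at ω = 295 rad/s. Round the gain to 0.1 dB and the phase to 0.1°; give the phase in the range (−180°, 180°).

56.3 dB, -35.4°

Substitute s = j295:
Numerator: 500(j295) + 125000 = 125000 + j147500
Denominator: (j295) + 25 = 25 + j295
|N| = √(125000² + 147500²) ≈ 1.9334e+05, ∠N ≈ 49.72°
|D| = √(25² + 295²) ≈ 296.06, ∠D ≈ 85.16°
|T| = 1.9334e+05 / 296.06 ≈ 653.04
Gain = 20 log₁₀(653.04) ≈ 56.30 dB
∠T = 49.72° − 85.16° = -35.44°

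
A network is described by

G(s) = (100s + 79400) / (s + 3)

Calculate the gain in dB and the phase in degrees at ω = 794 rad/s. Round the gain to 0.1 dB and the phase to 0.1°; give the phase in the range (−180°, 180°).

43.0 dB, -44.8°

Substitute s = j794:
Numerator: 100(j794) + 79400 = 79400 + j79400
Denominator: (j794) + 3 = 3 + j794
|N| = √(79400² + 79400²) ≈ 1.1229e+05, ∠N ≈ 45.00°
|D| = √(3² + 794²) ≈ 794.01, ∠D ≈ 89.78°
|G| = 1.1229e+05 / 794.01 ≈ 141.42
Gain = 20 log₁₀(141.42) ≈ 43.01 dB
∠G = 45.00° − 89.78° = -44.78°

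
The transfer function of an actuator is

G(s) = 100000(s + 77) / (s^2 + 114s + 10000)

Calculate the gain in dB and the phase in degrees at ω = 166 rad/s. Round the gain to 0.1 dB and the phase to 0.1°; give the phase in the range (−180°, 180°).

57.0 dB, -67.7°

At s = jω = j166:
zero (s+77): 77 + j166 → |·| = √(77²+166²) = √33485 ≈ 182.99, ∠ = arctan(166/77) ≈ 65.12°
quadratic: (j166)² + 114·j166 + 10000 = -17556 + j18924 → |·| ≈ 25813, ∠ ≈ 132.85°
|G| = 100000 · 182.99 / 25813 ≈ 708.91
Gain = 20 log₁₀(708.91) ≈ 57.01 dB
∠G = 65.12° − 132.85° = -67.73°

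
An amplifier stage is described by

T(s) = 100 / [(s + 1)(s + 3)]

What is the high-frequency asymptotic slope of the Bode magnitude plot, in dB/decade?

-40 dB/decade

Each pole contributes −20 dB/decade at high frequency; each zero contributes +20 dB/decade.
Net: 0 zero(s) − 2 pole(s) → -40 dB/decade.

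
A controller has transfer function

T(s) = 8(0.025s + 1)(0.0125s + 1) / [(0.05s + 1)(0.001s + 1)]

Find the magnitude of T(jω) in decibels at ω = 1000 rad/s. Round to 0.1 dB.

At ω = 1000 rad/s:
zero (1 + j1000·0.025) = 1 + j25 → |·| ≈ 25.02, ∠ ≈ 87.71°
zero (1 + j1000·0.0125) = 1 + j12.5 → |·| ≈ 12.54, ∠ ≈ 85.43°
pole (1 + j1000·0.05) = 1 + j50 → |·| ≈ 50.01, ∠ ≈ 88.85°
pole (1 + j1000·0.001) = 1 + j1 → |·| ≈ 1.4142, ∠ ≈ 45.00°
|T| = 8 · 25.02 · 12.54 / (50.01 · 1.4142) ≈ 35.49
Gain = 20 log₁₀(35.49) ≈ 31.00 dB

31.0 dB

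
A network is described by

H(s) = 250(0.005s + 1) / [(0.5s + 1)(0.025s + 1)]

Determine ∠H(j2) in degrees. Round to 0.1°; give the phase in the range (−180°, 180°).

-47.3°

At ω = 2 rad/s:
zero (1 + j2·0.005) = 1 + j0.01 → |·| ≈ 1, ∠ ≈ 0.57°
pole (1 + j2·0.5) = 1 + j1 → |·| ≈ 1.4142, ∠ ≈ 45.00°
pole (1 + j2·0.025) = 1 + j0.05 → |·| ≈ 1.0012, ∠ ≈ 2.86°
∠H = (0.57°) − (45.00° + 2.86°) = -47.29°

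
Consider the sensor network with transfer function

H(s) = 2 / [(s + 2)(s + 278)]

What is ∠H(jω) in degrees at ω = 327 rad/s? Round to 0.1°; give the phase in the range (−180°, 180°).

At s = jω = j327:
pole (s+2): 2 + j327 → |·| = √(2²+327²) = √106933 ≈ 327.01, ∠ = arctan(327/2) ≈ 89.65°
pole (s+278): 278 + j327 → |·| = √(278²+327²) = √184213 ≈ 429.2, ∠ = arctan(327/278) ≈ 49.63°
∠H = 0.00° − 139.28° = -139.28°

-139.3°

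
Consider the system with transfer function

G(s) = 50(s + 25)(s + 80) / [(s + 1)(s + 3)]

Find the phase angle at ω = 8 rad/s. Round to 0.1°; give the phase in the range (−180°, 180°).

-128.9°

At s = jω = j8:
zero (s+25): 25 + j8 → |·| = √(25²+8²) = √689 ≈ 26.249, ∠ = arctan(8/25) ≈ 17.74°
zero (s+80): 80 + j8 → |·| = √(80²+8²) = √6464 ≈ 80.399, ∠ = arctan(8/80) ≈ 5.71°
pole (s+1): 1 + j8 → |·| = √(1²+8²) = √65 ≈ 8.0623, ∠ = arctan(8/1) ≈ 82.87°
pole (s+3): 3 + j8 → |·| = √(3²+8²) = √73 ≈ 8.544, ∠ = arctan(8/3) ≈ 69.44°
∠G = 23.45° − 152.31° = -128.86°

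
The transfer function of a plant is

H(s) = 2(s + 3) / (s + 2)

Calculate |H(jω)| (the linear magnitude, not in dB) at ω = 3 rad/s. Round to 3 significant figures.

2.35

At s = jω = j3:
zero (s+3): 3 + j3 → |·| = √(3²+3²) = √18 ≈ 4.2426, ∠ = arctan(3/3) ≈ 45.00°
pole (s+2): 2 + j3 → |·| = √(2²+3²) = √13 ≈ 3.6056, ∠ = arctan(3/2) ≈ 56.31°
|H| = 2 · 4.2426 / 3.6056 ≈ 2.3533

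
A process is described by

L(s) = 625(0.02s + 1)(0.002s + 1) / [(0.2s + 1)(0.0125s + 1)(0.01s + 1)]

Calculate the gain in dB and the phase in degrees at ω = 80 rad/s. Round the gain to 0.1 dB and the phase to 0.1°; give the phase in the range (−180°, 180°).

32.3 dB, -103.0°

At ω = 80 rad/s:
zero (1 + j80·0.02) = 1 + j1.6 → |·| ≈ 1.8868, ∠ ≈ 57.99°
zero (1 + j80·0.002) = 1 + j0.16 → |·| ≈ 1.0127, ∠ ≈ 9.09°
pole (1 + j80·0.2) = 1 + j16 → |·| ≈ 16.031, ∠ ≈ 86.42°
pole (1 + j80·0.0125) = 1 + j1 → |·| ≈ 1.4142, ∠ ≈ 45.00°
pole (1 + j80·0.01) = 1 + j0.8 → |·| ≈ 1.2806, ∠ ≈ 38.66°
|L| = 625 · 1.8868 · 1.0127 / (16.031 · 1.4142 · 1.2806) ≈ 41.134
Gain = 20 log₁₀(41.134) ≈ 32.28 dB
∠L = (57.99° + 9.09°) − (86.42° + 45.00° + 38.66°) = -103.00°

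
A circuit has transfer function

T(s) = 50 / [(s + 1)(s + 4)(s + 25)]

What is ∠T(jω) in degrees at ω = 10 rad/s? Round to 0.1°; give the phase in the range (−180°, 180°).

-174.3°

At s = jω = j10:
pole (s+1): 1 + j10 → |·| = √(1²+10²) = √101 ≈ 10.05, ∠ = arctan(10/1) ≈ 84.29°
pole (s+4): 4 + j10 → |·| = √(4²+10²) = √116 ≈ 10.77, ∠ = arctan(10/4) ≈ 68.20°
pole (s+25): 25 + j10 → |·| = √(25²+10²) = √725 ≈ 26.926, ∠ = arctan(10/25) ≈ 21.80°
∠T = 0.00° − 174.29° = -174.29°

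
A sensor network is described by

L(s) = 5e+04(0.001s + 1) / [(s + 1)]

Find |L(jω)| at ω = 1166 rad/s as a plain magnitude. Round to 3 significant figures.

65.9

At ω = 1166 rad/s:
zero (1 + j1166·0.001) = 1 + j1.166 → |·| ≈ 1.5361, ∠ ≈ 49.38°
pole (1 + j1166·1) = 1 + j1166 → |·| ≈ 1166, ∠ ≈ 89.95°
|L| = 5e+04 · 1.5361 / (1166) ≈ 65.87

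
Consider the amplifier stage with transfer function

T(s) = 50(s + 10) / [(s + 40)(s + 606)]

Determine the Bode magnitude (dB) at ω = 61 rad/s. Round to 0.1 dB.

-23.2 dB

At s = jω = j61:
zero (s+10): 10 + j61 → |·| = √(10²+61²) = √3821 ≈ 61.814, ∠ = arctan(61/10) ≈ 80.69°
pole (s+40): 40 + j61 → |·| = √(40²+61²) = √5321 ≈ 72.945, ∠ = arctan(61/40) ≈ 56.75°
pole (s+606): 606 + j61 → |·| = √(606²+61²) = √370957 ≈ 609.06, ∠ = arctan(61/606) ≈ 5.75°
|T| = 50 · 61.814 / 44428 ≈ 0.069566
Gain = 20 log₁₀(0.069566) ≈ -23.15 dB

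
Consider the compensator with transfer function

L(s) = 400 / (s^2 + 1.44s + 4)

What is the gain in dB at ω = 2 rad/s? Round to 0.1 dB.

42.9 dB

At s = jω = j2:
quadratic: (j2)² + 1.44·j2 + 4 = 0 + j2.88 → |·| ≈ 2.88, ∠ ≈ 90.00°
|L| = 400 / 2.88 ≈ 138.89
Gain = 20 log₁₀(138.89) ≈ 42.85 dB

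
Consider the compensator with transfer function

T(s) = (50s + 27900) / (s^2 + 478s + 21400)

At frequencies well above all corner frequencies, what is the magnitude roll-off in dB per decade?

-20 dB/decade

Each pole contributes −20 dB/decade at high frequency; each zero contributes +20 dB/decade.
Net: 1 zero(s) − 2 pole(s) → -20 dB/decade.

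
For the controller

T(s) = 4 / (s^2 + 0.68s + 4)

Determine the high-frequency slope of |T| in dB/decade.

-40 dB/decade

Each pole contributes −20 dB/decade at high frequency; each zero contributes +20 dB/decade.
Net: 0 zero(s) − 2 pole(s) → -40 dB/decade.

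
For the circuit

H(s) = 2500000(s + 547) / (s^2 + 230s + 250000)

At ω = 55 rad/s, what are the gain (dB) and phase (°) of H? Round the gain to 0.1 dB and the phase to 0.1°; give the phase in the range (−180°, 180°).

At s = jω = j55:
zero (s+547): 547 + j55 → |·| = √(547²+55²) = √302234 ≈ 549.76, ∠ = arctan(55/547) ≈ 5.74°
quadratic: (j55)² + 230·j55 + 250000 = 246975 + j12650 → |·| ≈ 2.473e+05, ∠ ≈ 2.93°
|H| = 2500000 · 549.76 / 2.473e+05 ≈ 5557.6
Gain = 20 log₁₀(5557.6) ≈ 74.90 dB
∠H = 5.74° − 2.93° = 2.81°

74.9 dB, 2.8°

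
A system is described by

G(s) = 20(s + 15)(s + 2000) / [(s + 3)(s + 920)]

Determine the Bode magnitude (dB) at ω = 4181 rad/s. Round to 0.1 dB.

At s = jω = j4181:
zero (s+15): 15 + j4181 → |·| = √(15²+4181²) = √17480986 ≈ 4181, ∠ = arctan(4181/15) ≈ 89.79°
zero (s+2000): 2000 + j4181 → |·| = √(2000²+4181²) = √21480761 ≈ 4634.7, ∠ = arctan(4181/2000) ≈ 64.44°
pole (s+3): 3 + j4181 → |·| = √(3²+4181²) = √17480770 ≈ 4181, ∠ = arctan(4181/3) ≈ 89.96°
pole (s+920): 920 + j4181 → |·| = √(920²+4181²) = √18327161 ≈ 4281, ∠ = arctan(4181/920) ≈ 77.59°
|G| = 20 · 1.9378e+07 / 1.7899e+07 ≈ 21.653
Gain = 20 log₁₀(21.653) ≈ 26.71 dB

26.7 dB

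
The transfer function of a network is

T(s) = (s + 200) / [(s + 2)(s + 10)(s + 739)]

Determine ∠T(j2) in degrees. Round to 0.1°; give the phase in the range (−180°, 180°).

-55.9°

At s = jω = j2:
zero (s+200): 200 + j2 → |·| = √(200²+2²) = √40004 ≈ 200.01, ∠ = arctan(2/200) ≈ 0.57°
pole (s+2): 2 + j2 → |·| = √(2²+2²) = √8 ≈ 2.8284, ∠ = arctan(2/2) ≈ 45.00°
pole (s+10): 10 + j2 → |·| = √(10²+2²) = √104 ≈ 10.198, ∠ = arctan(2/10) ≈ 11.31°
pole (s+739): 739 + j2 → |·| = √(739²+2²) = √546125 ≈ 739, ∠ = arctan(2/739) ≈ 0.16°
∠T = 0.57° − 56.47° = -55.90°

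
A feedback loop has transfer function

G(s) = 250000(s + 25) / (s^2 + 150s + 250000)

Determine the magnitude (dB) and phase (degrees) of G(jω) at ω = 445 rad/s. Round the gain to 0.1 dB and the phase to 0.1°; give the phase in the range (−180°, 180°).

At s = jω = j445:
zero (s+25): 25 + j445 → |·| = √(25²+445²) = √198650 ≈ 445.7, ∠ = arctan(445/25) ≈ 86.78°
quadratic: (j445)² + 150·j445 + 250000 = 51975 + j66750 → |·| ≈ 84599, ∠ ≈ 52.09°
|G| = 250000 · 445.7 / 84599 ≈ 1317.1
Gain = 20 log₁₀(1317.1) ≈ 62.39 dB
∠G = 86.78° − 52.09° = 34.69°

62.4 dB, 34.7°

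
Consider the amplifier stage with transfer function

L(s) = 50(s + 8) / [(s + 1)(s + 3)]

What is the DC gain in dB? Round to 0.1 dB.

L(0) = 50·8 / (1·3) ≈ 133.33
20 log₁₀(133.33) ≈ 42.50 dB

42.5 dB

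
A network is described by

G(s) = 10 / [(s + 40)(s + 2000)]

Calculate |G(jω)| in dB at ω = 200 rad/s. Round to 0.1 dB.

At s = jω = j200:
pole (s+40): 40 + j200 → |·| = √(40²+200²) = √41600 ≈ 203.96, ∠ = arctan(200/40) ≈ 78.69°
pole (s+2000): 2000 + j200 → |·| = √(2000²+200²) = √4040000 ≈ 2010, ∠ = arctan(200/2000) ≈ 5.71°
|G| = 10 / 4.0996e+05 ≈ 2.4393e-05
Gain = 20 log₁₀(2.4393e-05) ≈ -92.25 dB

-92.3 dB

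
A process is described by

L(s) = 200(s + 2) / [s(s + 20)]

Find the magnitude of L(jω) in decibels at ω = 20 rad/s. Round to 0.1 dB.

17.0 dB

At s = jω = j20:
zero (s+2): 2 + j20 → |·| = √(2²+20²) = √404 ≈ 20.1, ∠ = arctan(20/2) ≈ 84.29°
pole (s+20): 20 + j20 → |·| = √(20²+20²) = √800 ≈ 28.284, ∠ = arctan(20/20) ≈ 45.00°
pole at origin: |s| = 20, ∠ = 90.00° (in denominator)
|L| = 200 · 20.1 / 565.68 ≈ 7.1065
Gain = 20 log₁₀(7.1065) ≈ 17.03 dB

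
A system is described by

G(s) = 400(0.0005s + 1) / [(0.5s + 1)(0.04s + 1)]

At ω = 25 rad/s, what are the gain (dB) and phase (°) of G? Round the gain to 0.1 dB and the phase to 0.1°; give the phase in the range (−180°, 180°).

27.1 dB, -129.7°

At ω = 25 rad/s:
zero (1 + j25·0.0005) = 1 + j0.0125 → |·| ≈ 1.0001, ∠ ≈ 0.72°
pole (1 + j25·0.5) = 1 + j12.5 → |·| ≈ 12.54, ∠ ≈ 85.43°
pole (1 + j25·0.04) = 1 + j1 → |·| ≈ 1.4142, ∠ ≈ 45.00°
|G| = 400 · 1.0001 / (12.54 · 1.4142) ≈ 22.558
Gain = 20 log₁₀(22.558) ≈ 27.07 dB
∠G = (0.72°) − (85.43° + 45.00°) = -129.71°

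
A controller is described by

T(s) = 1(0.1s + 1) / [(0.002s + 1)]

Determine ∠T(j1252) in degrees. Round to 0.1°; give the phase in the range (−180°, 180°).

21.3°

At ω = 1252 rad/s:
zero (1 + j1252·0.1) = 1 + j125.2 → |·| ≈ 125.2, ∠ ≈ 89.54°
pole (1 + j1252·0.002) = 1 + j2.504 → |·| ≈ 2.6963, ∠ ≈ 68.23°
∠T = (89.54°) − (68.23°) = 21.31°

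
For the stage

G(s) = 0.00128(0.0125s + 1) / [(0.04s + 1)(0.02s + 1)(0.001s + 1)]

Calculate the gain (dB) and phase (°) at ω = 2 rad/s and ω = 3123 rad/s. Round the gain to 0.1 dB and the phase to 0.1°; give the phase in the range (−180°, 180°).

ω = 2: -57.9 dB, -5.5°; ω = 3123: -114.2 dB, -162.3°

At ω = 2 rad/s:
zero (1 + j2·0.0125) = 1 + j0.025 → |·| ≈ 1.0003, ∠ ≈ 1.43°
pole (1 + j2·0.04) = 1 + j0.08 → |·| ≈ 1.0032, ∠ ≈ 4.57°
pole (1 + j2·0.02) = 1 + j0.04 → |·| ≈ 1.0008, ∠ ≈ 2.29°
pole (1 + j2·0.001) = 1 + j0.002 → |·| ≈ 1, ∠ ≈ 0.11°
|G| = 0.00128 · 1.0003 / (1.0032 · 1.0008 · 1) ≈ 0.0012753
Gain = 20 log₁₀(0.0012753) ≈ -57.89 dB
∠G = (1.43°) − (4.57° + 2.29° + 0.11°) = -5.54°

At ω = 3123 rad/s:
zero (1 + j3123·0.0125) = 1 + j39.0375 → |·| ≈ 39.05, ∠ ≈ 88.53°
pole (1 + j3123·0.04) = 1 + j124.92 → |·| ≈ 124.92, ∠ ≈ 89.54°
pole (1 + j3123·0.02) = 1 + j62.46 → |·| ≈ 62.468, ∠ ≈ 89.08°
pole (1 + j3123·0.001) = 1 + j3.123 → |·| ≈ 3.2792, ∠ ≈ 72.24°
|G| = 0.00128 · 39.05 / (124.92 · 62.468 · 3.2792) ≈ 1.9533e-06
Gain = 20 log₁₀(1.9533e-06) ≈ -114.18 dB
∠G = (88.53°) − (89.54° + 89.08° + 72.24°) = -162.33°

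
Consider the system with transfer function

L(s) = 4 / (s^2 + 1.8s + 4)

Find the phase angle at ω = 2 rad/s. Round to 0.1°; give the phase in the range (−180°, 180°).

-90.0°

At s = jω = j2:
quadratic: (j2)² + 1.8·j2 + 4 = 0 + j3.6 → |·| ≈ 3.6, ∠ ≈ 90.00°
∠L = 0.00° − 90.00° = -90.00°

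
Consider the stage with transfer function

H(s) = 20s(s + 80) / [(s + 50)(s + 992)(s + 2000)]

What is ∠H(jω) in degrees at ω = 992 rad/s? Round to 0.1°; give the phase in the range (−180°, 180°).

16.9°

At s = jω = j992:
zero (s+80): 80 + j992 → |·| = √(80²+992²) = √990464 ≈ 995.22, ∠ = arctan(992/80) ≈ 85.39°
zero at origin: s = j992 → |·| = 992, ∠ = 90.00°
pole (s+50): 50 + j992 → |·| = √(50²+992²) = √986564 ≈ 993.26, ∠ = arctan(992/50) ≈ 87.11°
pole (s+992): 992 + j992 → |·| = √(992²+992²) = √1968128 ≈ 1402.9, ∠ = arctan(992/992) ≈ 45.00°
pole (s+2000): 2000 + j992 → |·| = √(2000²+992²) = √4984064 ≈ 2232.5, ∠ = arctan(992/2000) ≈ 26.38°
∠H = 175.39° − 158.49° = 16.90°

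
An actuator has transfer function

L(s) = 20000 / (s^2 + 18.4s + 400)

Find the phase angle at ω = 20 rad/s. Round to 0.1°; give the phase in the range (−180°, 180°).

At s = jω = j20:
quadratic: (j20)² + 18.4·j20 + 400 = 0 + j368 → |·| ≈ 368, ∠ ≈ 90.00°
∠L = 0.00° − 90.00° = -90.00°

-90.0°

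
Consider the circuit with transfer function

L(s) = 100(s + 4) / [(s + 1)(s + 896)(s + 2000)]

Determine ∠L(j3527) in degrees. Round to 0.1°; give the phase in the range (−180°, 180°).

At s = jω = j3527:
zero (s+4): 4 + j3527 → |·| = √(4²+3527²) = √12439745 ≈ 3527, ∠ = arctan(3527/4) ≈ 89.94°
pole (s+1): 1 + j3527 → |·| = √(1²+3527²) = √12439730 ≈ 3527, ∠ = arctan(3527/1) ≈ 89.98°
pole (s+896): 896 + j3527 → |·| = √(896²+3527²) = √13242545 ≈ 3639, ∠ = arctan(3527/896) ≈ 75.75°
pole (s+2000): 2000 + j3527 → |·| = √(2000²+3527²) = √16439729 ≈ 4054.6, ∠ = arctan(3527/2000) ≈ 60.44°
∠L = 89.94° − 226.17° = -136.23°

-136.2°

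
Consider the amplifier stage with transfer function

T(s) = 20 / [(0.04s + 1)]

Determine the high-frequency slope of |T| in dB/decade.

-20 dB/decade

Each pole contributes −20 dB/decade at high frequency; each zero contributes +20 dB/decade.
Net: 0 zero(s) − 1 pole(s) → -20 dB/decade.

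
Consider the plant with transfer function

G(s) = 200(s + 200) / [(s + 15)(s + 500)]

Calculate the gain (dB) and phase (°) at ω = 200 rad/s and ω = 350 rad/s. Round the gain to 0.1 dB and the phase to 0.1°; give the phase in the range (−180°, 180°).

At s = jω = j200:
zero (s+200): 200 + j200 → |·| = √(200²+200²) = √80000 ≈ 282.84, ∠ = arctan(200/200) ≈ 45.00°
pole (s+15): 15 + j200 → |·| = √(15²+200²) = √40225 ≈ 200.56, ∠ = arctan(200/15) ≈ 85.71°
pole (s+500): 500 + j200 → |·| = √(500²+200²) = √290000 ≈ 538.52, ∠ = arctan(200/500) ≈ 21.80°
|G| = 200 · 282.84 / 1.0801e+05 ≈ 0.52373
Gain = 20 log₁₀(0.52373) ≈ -5.62 dB
∠G = 45.00° − 107.51° = -62.51°

At s = jω = j350:
zero (s+200): 200 + j350 → |·| = √(200²+350²) = √162500 ≈ 403.11, ∠ = arctan(350/200) ≈ 60.26°
pole (s+15): 15 + j350 → |·| = √(15²+350²) = √122725 ≈ 350.32, ∠ = arctan(350/15) ≈ 87.55°
pole (s+500): 500 + j350 → |·| = √(500²+350²) = √372500 ≈ 610.33, ∠ = arctan(350/500) ≈ 34.99°
|G| = 200 · 403.11 / 2.1381e+05 ≈ 0.37707
Gain = 20 log₁₀(0.37707) ≈ -8.47 dB
∠G = 60.26° − 122.54° = -62.28°

ω = 200: -5.6 dB, -62.5°; ω = 350: -8.5 dB, -62.3°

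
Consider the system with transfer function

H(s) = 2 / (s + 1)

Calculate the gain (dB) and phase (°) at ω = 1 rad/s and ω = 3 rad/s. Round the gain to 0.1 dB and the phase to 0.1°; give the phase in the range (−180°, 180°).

Substitute s = j1:
Numerator: 2 = 2 + j0
Denominator: (j1) + 1 = 1 + j1
|N| = √(2² + 0²) ≈ 2, ∠N ≈ 0.00°
|D| = √(1² + 1²) ≈ 1.4142, ∠D ≈ 45.00°
|H| = 2 / 1.4142 ≈ 1.4142
Gain = 20 log₁₀(1.4142) ≈ 3.01 dB
∠H = 0.00° − 45.00° = -45.00°

Substitute s = j3:
Numerator: 2 = 2 + j0
Denominator: (j3) + 1 = 1 + j3
|N| = √(2² + 0²) ≈ 2, ∠N ≈ 0.00°
|D| = √(1² + 3²) ≈ 3.1623, ∠D ≈ 71.57°
|H| = 2 / 3.1623 ≈ 0.63245
Gain = 20 log₁₀(0.63245) ≈ -3.98 dB
∠H = 0.00° − 71.57° = -71.57°

ω = 1: 3.0 dB, -45.0°; ω = 3: -4.0 dB, -71.6°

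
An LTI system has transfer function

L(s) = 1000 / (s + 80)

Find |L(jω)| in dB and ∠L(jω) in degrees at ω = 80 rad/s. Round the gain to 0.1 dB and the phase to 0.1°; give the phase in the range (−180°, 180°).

At s = jω = j80:
pole (s+80): 80 + j80 → |·| = √(80²+80²) = √12800 ≈ 113.14, ∠ = arctan(80/80) ≈ 45.00°
|L| = 1000 / 113.14 ≈ 8.8386
Gain = 20 log₁₀(8.8386) ≈ 18.93 dB
∠L = 0.00° − 45.00° = -45.00°

18.9 dB, -45.0°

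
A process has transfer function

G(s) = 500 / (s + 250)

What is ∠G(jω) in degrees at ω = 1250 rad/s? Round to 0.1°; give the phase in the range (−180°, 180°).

-78.7°

Substitute s = j1250:
Numerator: 500 = 500 + j0
Denominator: (j1250) + 250 = 250 + j1250
|N| = √(500² + 0²) ≈ 500, ∠N ≈ 0.00°
|D| = √(250² + 1250²) ≈ 1274.8, ∠D ≈ 78.69°
∠G = 0.00° − 78.69° = -78.69°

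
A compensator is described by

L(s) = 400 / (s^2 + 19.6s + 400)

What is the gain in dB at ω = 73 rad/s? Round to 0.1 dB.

-22.2 dB

At s = jω = j73:
quadratic: (j73)² + 19.6·j73 + 400 = -4929 + j1430.8 → |·| ≈ 5132.5, ∠ ≈ 163.81°
|L| = 400 / 5132.5 ≈ 0.077935
Gain = 20 log₁₀(0.077935) ≈ -22.17 dB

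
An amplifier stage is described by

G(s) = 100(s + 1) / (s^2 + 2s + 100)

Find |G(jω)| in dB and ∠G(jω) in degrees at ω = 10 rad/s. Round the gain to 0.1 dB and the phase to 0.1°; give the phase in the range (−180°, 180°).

At s = jω = j10:
zero (s+1): 1 + j10 → |·| = √(1²+10²) = √101 ≈ 10.05, ∠ = arctan(10/1) ≈ 84.29°
quadratic: (j10)² + 2·j10 + 100 = 0 + j20 → |·| ≈ 20, ∠ ≈ 90.00°
|G| = 100 · 10.05 / 20 ≈ 50.25
Gain = 20 log₁₀(50.25) ≈ 34.02 dB
∠G = 84.29° − 90.00° = -5.71°

34.0 dB, -5.7°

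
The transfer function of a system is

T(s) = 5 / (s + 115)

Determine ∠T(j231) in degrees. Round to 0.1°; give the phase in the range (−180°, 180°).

-63.5°

Substitute s = j231:
Numerator: 5 = 5 + j0
Denominator: (j231) + 115 = 115 + j231
|N| = √(5² + 0²) ≈ 5, ∠N ≈ 0.00°
|D| = √(115² + 231²) ≈ 258.04, ∠D ≈ 63.53°
∠T = 0.00° − 63.53° = -63.53°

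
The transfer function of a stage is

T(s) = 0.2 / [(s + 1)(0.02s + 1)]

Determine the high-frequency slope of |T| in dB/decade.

-40 dB/decade

Each pole contributes −20 dB/decade at high frequency; each zero contributes +20 dB/decade.
Net: 0 zero(s) − 2 pole(s) → -40 dB/decade.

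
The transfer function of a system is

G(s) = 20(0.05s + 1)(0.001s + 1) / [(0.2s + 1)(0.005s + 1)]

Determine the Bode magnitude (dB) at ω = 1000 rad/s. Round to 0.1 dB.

2.8 dB

At ω = 1000 rad/s:
zero (1 + j1000·0.05) = 1 + j50 → |·| ≈ 50.01, ∠ ≈ 88.85°
zero (1 + j1000·0.001) = 1 + j1 → |·| ≈ 1.4142, ∠ ≈ 45.00°
pole (1 + j1000·0.2) = 1 + j200 → |·| ≈ 200, ∠ ≈ 89.71°
pole (1 + j1000·0.005) = 1 + j5 → |·| ≈ 5.099, ∠ ≈ 78.69°
|G| = 20 · 50.01 · 1.4142 / (200 · 5.099) ≈ 1.387
Gain = 20 log₁₀(1.387) ≈ 2.84 dB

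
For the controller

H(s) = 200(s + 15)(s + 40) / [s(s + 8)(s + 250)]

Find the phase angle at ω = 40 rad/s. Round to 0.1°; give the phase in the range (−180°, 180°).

At s = jω = j40:
zero (s+15): 15 + j40 → |·| = √(15²+40²) = √1825 ≈ 42.72, ∠ = arctan(40/15) ≈ 69.44°
zero (s+40): 40 + j40 → |·| = √(40²+40²) = √3200 ≈ 56.569, ∠ = arctan(40/40) ≈ 45.00°
pole (s+8): 8 + j40 → |·| = √(8²+40²) = √1664 ≈ 40.792, ∠ = arctan(40/8) ≈ 78.69°
pole (s+250): 250 + j40 → |·| = √(250²+40²) = √64100 ≈ 253.18, ∠ = arctan(40/250) ≈ 9.09°
pole at origin: |s| = 40, ∠ = 90.00° (in denominator)
∠H = 114.44° − 177.78° = -63.34°

-63.3°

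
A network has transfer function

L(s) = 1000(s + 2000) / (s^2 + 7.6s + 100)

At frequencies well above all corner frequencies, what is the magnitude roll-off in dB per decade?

-20 dB/decade

Each pole contributes −20 dB/decade at high frequency; each zero contributes +20 dB/decade.
Net: 1 zero(s) − 2 pole(s) → -20 dB/decade.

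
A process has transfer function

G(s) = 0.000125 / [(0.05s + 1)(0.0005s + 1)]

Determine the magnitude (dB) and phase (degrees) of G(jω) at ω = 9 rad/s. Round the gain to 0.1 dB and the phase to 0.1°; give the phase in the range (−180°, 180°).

-78.9 dB, -24.5°

At ω = 9 rad/s:
pole (1 + j9·0.05) = 1 + j0.45 → |·| ≈ 1.0966, ∠ ≈ 24.23°
pole (1 + j9·0.0005) = 1 + j0.0045 → |·| ≈ 1, ∠ ≈ 0.26°
|G| = 0.000125 · 1 / (1.0966 · 1) ≈ 0.00011399
Gain = 20 log₁₀(0.00011399) ≈ -78.86 dB
∠G = (0°) − (24.23° + 0.26°) = -24.49°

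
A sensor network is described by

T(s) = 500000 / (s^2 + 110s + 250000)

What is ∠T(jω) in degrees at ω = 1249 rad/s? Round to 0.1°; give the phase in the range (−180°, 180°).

At s = jω = j1249:
quadratic: (j1249)² + 110·j1249 + 250000 = -1310001 + j137390 → |·| ≈ 1.3172e+06, ∠ ≈ 174.01°
∠T = 0.00° − 174.01° = -174.01°

-174.0°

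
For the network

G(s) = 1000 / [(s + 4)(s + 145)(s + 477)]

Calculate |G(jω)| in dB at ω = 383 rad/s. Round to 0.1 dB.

At s = jω = j383:
pole (s+4): 4 + j383 → |·| = √(4²+383²) = √146705 ≈ 383.02, ∠ = arctan(383/4) ≈ 89.40°
pole (s+145): 145 + j383 → |·| = √(145²+383²) = √167714 ≈ 409.53, ∠ = arctan(383/145) ≈ 69.26°
pole (s+477): 477 + j383 → |·| = √(477²+383²) = √374218 ≈ 611.73, ∠ = arctan(383/477) ≈ 38.76°
|G| = 1000 / 9.5955e+07 ≈ 1.0422e-05
Gain = 20 log₁₀(1.0422e-05) ≈ -99.64 dB

-99.6 dB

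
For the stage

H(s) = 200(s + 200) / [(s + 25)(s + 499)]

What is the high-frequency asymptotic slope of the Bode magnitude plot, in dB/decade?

-20 dB/decade

Each pole contributes −20 dB/decade at high frequency; each zero contributes +20 dB/decade.
Net: 1 zero(s) − 2 pole(s) → -20 dB/decade.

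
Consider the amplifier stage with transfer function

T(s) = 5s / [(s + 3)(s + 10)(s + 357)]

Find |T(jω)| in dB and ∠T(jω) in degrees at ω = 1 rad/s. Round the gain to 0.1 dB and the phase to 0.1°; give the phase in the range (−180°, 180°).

-67.1 dB, 65.7°

At s = jω = j1:
zero at origin: s = j1 → |·| = 1, ∠ = 90.00°
pole (s+3): 3 + j1 → |·| = √(3²+1²) = √10 ≈ 3.1623, ∠ = arctan(1/3) ≈ 18.43°
pole (s+10): 10 + j1 → |·| = √(10²+1²) = √101 ≈ 10.05, ∠ = arctan(1/10) ≈ 5.71°
pole (s+357): 357 + j1 → |·| = √(357²+1²) = √127450 ≈ 357, ∠ = arctan(1/357) ≈ 0.16°
|T| = 5 · 1 / 11346 ≈ 0.00044068
Gain = 20 log₁₀(0.00044068) ≈ -67.12 dB
∠T = 90.00° − 24.30° = 65.70°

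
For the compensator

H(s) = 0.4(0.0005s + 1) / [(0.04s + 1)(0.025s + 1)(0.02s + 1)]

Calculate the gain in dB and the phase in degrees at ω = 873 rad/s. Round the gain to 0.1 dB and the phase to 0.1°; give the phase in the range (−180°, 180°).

-89.7 dB, 121.1°

At ω = 873 rad/s:
zero (1 + j873·0.0005) = 1 + j0.4365 → |·| ≈ 1.0911, ∠ ≈ 23.58°
pole (1 + j873·0.04) = 1 + j34.92 → |·| ≈ 34.934, ∠ ≈ 88.36°
pole (1 + j873·0.025) = 1 + j21.825 → |·| ≈ 21.848, ∠ ≈ 87.38°
pole (1 + j873·0.02) = 1 + j17.46 → |·| ≈ 17.489, ∠ ≈ 86.72°
|H| = 0.4 · 1.0911 / (34.934 · 21.848 · 17.489) ≈ 3.2696e-05
Gain = 20 log₁₀(3.2696e-05) ≈ -89.71 dB
∠H = (23.58°) − (88.36° + 87.38° + 86.72°) = -238.88° ≡ 121.12° (principal value)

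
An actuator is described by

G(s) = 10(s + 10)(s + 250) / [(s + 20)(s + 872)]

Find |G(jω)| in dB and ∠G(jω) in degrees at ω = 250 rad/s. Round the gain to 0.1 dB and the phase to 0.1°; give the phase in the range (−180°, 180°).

11.8 dB, 31.3°

At s = jω = j250:
zero (s+10): 10 + j250 → |·| = √(10²+250²) = √62600 ≈ 250.2, ∠ = arctan(250/10) ≈ 87.71°
zero (s+250): 250 + j250 → |·| = √(250²+250²) = √125000 ≈ 353.55, ∠ = arctan(250/250) ≈ 45.00°
pole (s+20): 20 + j250 → |·| = √(20²+250²) = √62900 ≈ 250.8, ∠ = arctan(250/20) ≈ 85.43°
pole (s+872): 872 + j250 → |·| = √(872²+250²) = √822884 ≈ 907.13, ∠ = arctan(250/872) ≈ 16.00°
|G| = 10 · 88458 / 2.2751e+05 ≈ 3.8881
Gain = 20 log₁₀(3.8881) ≈ 11.79 dB
∠G = 132.71° − 101.43° = 31.28°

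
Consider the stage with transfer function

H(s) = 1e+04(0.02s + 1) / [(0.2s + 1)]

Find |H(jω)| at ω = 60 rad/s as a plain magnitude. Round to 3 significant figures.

1.30e+03

At ω = 60 rad/s:
zero (1 + j60·0.02) = 1 + j1.2 → |·| ≈ 1.562, ∠ ≈ 50.19°
pole (1 + j60·0.2) = 1 + j12 → |·| ≈ 12.042, ∠ ≈ 85.24°
|H| = 1e+04 · 1.562 / (12.042) ≈ 1297.1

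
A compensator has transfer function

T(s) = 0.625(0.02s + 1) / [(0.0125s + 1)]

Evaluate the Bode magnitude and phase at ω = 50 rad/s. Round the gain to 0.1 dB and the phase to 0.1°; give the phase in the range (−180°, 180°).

At ω = 50 rad/s:
zero (1 + j50·0.02) = 1 + j1 → |·| ≈ 1.4142, ∠ ≈ 45.00°
pole (1 + j50·0.0125) = 1 + j0.625 → |·| ≈ 1.1792, ∠ ≈ 32.01°
|T| = 0.625 · 1.4142 / (1.1792) ≈ 0.74955
Gain = 20 log₁₀(0.74955) ≈ -2.50 dB
∠T = (45.00°) − (32.01°) = 12.99°

-2.5 dB, 13.0°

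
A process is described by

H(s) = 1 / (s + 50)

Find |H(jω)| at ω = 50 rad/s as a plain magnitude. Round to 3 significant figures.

Substitute s = j50:
Numerator: 1 = 1 + j0
Denominator: (j50) + 50 = 50 + j50
|N| = √(1² + 0²) ≈ 1, ∠N ≈ 0.00°
|D| = √(50² + 50²) ≈ 70.711, ∠D ≈ 45.00°
|H| = 1 / 70.711 ≈ 0.014142

0.0141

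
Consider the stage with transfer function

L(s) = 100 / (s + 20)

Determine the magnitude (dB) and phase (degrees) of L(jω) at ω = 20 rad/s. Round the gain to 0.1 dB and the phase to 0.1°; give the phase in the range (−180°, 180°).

11.0 dB, -45.0°

Substitute s = j20:
Numerator: 100 = 100 + j0
Denominator: (j20) + 20 = 20 + j20
|N| = √(100² + 0²) ≈ 100, ∠N ≈ 0.00°
|D| = √(20² + 20²) ≈ 28.284, ∠D ≈ 45.00°
|L| = 100 / 28.284 ≈ 3.5356
Gain = 20 log₁₀(3.5356) ≈ 10.97 dB
∠L = 0.00° − 45.00° = -45.00°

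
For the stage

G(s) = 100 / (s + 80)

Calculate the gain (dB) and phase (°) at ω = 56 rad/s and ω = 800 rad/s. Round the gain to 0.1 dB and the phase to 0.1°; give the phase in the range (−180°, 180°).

At s = jω = j56:
pole (s+80): 80 + j56 → |·| = √(80²+56²) = √9536 ≈ 97.652, ∠ = arctan(56/80) ≈ 34.99°
|G| = 100 / 97.652 ≈ 1.024
Gain = 20 log₁₀(1.024) ≈ 0.21 dB
∠G = 0.00° − 34.99° = -34.99°

At s = jω = j800:
pole (s+80): 80 + j800 → |·| = √(80²+800²) = √646400 ≈ 803.99, ∠ = arctan(800/80) ≈ 84.29°
|G| = 100 / 803.99 ≈ 0.12438
Gain = 20 log₁₀(0.12438) ≈ -18.10 dB
∠G = 0.00° − 84.29° = -84.29°

ω = 56: 0.2 dB, -35.0°; ω = 800: -18.1 dB, -84.3°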